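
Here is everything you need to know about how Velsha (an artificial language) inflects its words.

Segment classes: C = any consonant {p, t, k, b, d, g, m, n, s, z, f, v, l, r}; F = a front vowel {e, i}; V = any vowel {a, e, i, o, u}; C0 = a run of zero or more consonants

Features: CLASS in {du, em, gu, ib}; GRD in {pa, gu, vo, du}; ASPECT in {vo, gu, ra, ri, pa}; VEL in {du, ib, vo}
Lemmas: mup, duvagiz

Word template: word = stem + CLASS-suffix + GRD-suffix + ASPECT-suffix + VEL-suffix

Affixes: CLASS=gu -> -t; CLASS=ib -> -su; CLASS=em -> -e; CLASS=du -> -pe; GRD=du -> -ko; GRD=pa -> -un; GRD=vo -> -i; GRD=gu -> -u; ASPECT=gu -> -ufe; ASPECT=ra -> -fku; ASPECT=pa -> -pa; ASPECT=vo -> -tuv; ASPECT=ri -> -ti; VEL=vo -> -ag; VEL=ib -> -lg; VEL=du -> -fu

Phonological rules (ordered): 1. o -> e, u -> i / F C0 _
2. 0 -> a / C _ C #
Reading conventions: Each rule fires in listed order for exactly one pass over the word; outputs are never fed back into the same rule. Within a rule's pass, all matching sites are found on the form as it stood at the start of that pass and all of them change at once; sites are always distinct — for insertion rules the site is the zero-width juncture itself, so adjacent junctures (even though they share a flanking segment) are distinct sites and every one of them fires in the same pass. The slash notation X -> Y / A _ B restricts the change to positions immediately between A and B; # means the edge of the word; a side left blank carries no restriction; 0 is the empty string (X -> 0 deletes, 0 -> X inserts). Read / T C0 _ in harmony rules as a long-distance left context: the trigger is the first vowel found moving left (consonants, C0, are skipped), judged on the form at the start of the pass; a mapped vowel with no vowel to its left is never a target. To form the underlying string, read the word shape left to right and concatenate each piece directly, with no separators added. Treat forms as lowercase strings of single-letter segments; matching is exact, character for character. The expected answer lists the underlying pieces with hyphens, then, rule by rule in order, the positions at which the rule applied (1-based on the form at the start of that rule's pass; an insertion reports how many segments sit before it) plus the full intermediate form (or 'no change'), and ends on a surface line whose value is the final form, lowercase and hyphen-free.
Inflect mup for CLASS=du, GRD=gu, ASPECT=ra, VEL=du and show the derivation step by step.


underlying: mup-pe-u-fku-fu
1. o -> e, u -> i / F C0 _: fires at position(s) 6: muppeifkufu
2. 0 -> a / C _ C #: no change
surface: muppeifkufu


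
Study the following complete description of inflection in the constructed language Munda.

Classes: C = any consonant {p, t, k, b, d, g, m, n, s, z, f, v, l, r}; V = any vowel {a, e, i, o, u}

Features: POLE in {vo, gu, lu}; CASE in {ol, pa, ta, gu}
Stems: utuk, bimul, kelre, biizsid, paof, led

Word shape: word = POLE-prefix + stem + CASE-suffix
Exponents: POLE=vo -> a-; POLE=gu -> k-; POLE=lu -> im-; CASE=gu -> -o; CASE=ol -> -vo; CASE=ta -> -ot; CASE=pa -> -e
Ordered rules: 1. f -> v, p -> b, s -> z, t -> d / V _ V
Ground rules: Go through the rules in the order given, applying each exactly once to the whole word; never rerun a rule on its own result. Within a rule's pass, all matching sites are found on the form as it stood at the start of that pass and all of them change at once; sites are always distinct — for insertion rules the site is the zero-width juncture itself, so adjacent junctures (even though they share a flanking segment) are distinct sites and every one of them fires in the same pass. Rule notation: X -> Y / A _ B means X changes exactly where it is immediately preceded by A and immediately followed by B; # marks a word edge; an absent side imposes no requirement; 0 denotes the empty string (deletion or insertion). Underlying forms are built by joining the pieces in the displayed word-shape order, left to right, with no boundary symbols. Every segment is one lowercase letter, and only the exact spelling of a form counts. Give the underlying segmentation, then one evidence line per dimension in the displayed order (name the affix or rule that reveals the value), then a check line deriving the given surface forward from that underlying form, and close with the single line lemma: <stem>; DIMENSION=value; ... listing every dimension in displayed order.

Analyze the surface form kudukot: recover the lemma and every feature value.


underlying: k-utuk-ot
POLE=gu - signalled by the affix k-
CASE=ta - signalled by the affix -ot
check: kutukot -> kudukot
lemma: utuk; POLE=gu; CASE=ta


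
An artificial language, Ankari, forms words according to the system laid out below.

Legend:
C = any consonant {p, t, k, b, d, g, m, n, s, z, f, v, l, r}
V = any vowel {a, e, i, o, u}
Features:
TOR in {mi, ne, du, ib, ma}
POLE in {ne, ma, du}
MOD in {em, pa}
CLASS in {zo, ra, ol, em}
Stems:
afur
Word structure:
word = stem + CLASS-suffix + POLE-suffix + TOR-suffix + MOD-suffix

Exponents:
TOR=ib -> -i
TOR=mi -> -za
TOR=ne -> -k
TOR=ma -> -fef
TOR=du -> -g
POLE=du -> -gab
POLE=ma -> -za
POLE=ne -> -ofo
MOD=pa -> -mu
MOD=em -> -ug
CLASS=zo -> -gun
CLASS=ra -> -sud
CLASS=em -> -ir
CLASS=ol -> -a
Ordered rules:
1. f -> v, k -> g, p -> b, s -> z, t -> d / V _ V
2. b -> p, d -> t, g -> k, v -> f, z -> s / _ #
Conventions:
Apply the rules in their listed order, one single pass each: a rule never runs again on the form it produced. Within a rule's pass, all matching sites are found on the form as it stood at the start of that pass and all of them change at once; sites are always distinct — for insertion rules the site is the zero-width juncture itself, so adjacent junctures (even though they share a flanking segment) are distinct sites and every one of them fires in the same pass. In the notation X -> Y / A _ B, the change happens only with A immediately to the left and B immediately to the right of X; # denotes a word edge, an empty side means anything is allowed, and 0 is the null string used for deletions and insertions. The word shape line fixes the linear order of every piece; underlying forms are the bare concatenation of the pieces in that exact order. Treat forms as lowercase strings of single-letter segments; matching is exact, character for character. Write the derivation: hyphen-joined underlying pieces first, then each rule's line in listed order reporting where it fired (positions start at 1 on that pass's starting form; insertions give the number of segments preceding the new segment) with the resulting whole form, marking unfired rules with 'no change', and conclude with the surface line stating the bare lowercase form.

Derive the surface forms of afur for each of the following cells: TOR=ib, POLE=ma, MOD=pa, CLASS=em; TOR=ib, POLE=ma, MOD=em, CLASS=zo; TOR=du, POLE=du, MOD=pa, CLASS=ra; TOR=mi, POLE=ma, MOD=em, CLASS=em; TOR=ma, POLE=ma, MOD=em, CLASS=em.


cell TOR=ib, POLE=ma, MOD=pa, CLASS=em:
underlying: afur-ir-za-i-mu
1. f -> v, k -> g, p -> b, s -> z, t -> d / V _ V: fires at position(s) 2: avurirzaimu
2. b -> p, d -> t, g -> k, v -> f, z -> s / _ #: no change
surface: avurirzaimu

cell TOR=ib, POLE=ma, MOD=em, CLASS=zo:
underlying: afur-gun-za-i-ug
1. f -> v, k -> g, p -> b, s -> z, t -> d / V _ V: fires at position(s) 2: avurgunzaiug
2. b -> p, d -> t, g -> k, v -> f, z -> s / _ #: fires at position(s) 12: avurgunzaiuk
surface: avurgunzaiuk

cell TOR=du, POLE=du, MOD=pa, CLASS=ra:
underlying: afur-sud-gab-g-mu
1. f -> v, k -> g, p -> b, s -> z, t -> d / V _ V: fires at position(s) 2: avursudgabgmu
2. b -> p, d -> t, g -> k, v -> f, z -> s / _ #: no change
surface: avursudgabgmu

cell TOR=mi, POLE=ma, MOD=em, CLASS=em:
underlying: afur-ir-za-za-ug
1. f -> v, k -> g, p -> b, s -> z, t -> d / V _ V: fires at position(s) 2: avurirzazaug
2. b -> p, d -> t, g -> k, v -> f, z -> s / _ #: fires at position(s) 12: avurirzazauk
surface: avurirzazauk

cell TOR=ma, POLE=ma, MOD=em, CLASS=em:
underlying: afur-ir-za-fef-ug
1. f -> v, k -> g, p -> b, s -> z, t -> d / V _ V: fires at position(s) 2, 9, 11: avurirzavevug
2. b -> p, d -> t, g -> k, v -> f, z -> s / _ #: fires at position(s) 13: avurirzavevuk
surface: avurirzavevuk


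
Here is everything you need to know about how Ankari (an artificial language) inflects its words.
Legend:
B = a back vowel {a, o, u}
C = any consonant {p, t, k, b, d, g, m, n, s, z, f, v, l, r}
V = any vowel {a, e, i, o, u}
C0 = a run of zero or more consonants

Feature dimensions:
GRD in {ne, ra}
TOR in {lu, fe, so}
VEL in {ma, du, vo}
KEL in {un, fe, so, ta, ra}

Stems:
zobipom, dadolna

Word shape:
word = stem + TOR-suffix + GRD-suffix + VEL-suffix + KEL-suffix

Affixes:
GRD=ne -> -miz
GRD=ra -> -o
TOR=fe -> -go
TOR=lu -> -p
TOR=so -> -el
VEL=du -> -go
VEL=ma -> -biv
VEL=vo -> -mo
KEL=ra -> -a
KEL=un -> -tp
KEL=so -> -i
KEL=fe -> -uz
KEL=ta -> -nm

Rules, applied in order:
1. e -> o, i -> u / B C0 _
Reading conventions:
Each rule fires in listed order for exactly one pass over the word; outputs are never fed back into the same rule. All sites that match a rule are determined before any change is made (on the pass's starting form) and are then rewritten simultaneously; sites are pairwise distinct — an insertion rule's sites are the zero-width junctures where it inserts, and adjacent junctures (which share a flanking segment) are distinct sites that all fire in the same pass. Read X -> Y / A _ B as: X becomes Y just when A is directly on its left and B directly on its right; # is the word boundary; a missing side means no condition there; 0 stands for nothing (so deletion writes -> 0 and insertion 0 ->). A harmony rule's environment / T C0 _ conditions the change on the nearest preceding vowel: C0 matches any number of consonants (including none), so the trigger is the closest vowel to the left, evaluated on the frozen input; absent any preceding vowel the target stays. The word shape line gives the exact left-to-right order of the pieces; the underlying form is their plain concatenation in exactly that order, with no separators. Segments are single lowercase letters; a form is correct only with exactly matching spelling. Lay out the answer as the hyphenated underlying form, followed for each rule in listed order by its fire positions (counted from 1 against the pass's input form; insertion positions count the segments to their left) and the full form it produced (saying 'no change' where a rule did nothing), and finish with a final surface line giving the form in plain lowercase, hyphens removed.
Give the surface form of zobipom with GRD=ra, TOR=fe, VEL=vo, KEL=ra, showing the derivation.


underlying: zobipom-go-o-mo-a
1. e -> o, i -> u / B C0 _: fires at position(s) 4: zobupomgoomoa
surface: zobupomgoomoa


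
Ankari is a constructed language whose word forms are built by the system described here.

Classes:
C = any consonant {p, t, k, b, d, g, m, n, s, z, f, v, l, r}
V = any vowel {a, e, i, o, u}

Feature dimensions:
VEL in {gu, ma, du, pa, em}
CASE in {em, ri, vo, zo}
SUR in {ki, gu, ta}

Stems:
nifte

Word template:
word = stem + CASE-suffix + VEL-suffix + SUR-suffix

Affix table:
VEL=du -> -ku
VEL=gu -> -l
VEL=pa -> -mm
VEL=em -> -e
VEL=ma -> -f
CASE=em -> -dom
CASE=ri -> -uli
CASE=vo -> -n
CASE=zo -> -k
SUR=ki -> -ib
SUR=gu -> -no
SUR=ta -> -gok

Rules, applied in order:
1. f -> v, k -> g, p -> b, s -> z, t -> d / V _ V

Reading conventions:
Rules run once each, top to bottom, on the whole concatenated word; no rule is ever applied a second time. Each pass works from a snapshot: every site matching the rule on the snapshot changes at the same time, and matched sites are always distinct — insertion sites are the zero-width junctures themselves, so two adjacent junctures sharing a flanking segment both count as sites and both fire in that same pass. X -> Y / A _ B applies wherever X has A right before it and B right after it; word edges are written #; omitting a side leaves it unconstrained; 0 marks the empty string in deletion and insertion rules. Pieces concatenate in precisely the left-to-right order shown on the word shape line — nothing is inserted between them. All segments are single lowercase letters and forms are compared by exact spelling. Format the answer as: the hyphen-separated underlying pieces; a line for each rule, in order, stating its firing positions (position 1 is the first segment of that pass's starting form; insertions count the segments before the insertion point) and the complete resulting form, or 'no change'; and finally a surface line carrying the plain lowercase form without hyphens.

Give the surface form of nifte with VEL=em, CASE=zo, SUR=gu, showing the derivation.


underlying: nifte-k-e-no
1. f -> v, k -> g, p -> b, s -> z, t -> d / V _ V: fires at position(s) 6: niftegeno
surface: niftegeno


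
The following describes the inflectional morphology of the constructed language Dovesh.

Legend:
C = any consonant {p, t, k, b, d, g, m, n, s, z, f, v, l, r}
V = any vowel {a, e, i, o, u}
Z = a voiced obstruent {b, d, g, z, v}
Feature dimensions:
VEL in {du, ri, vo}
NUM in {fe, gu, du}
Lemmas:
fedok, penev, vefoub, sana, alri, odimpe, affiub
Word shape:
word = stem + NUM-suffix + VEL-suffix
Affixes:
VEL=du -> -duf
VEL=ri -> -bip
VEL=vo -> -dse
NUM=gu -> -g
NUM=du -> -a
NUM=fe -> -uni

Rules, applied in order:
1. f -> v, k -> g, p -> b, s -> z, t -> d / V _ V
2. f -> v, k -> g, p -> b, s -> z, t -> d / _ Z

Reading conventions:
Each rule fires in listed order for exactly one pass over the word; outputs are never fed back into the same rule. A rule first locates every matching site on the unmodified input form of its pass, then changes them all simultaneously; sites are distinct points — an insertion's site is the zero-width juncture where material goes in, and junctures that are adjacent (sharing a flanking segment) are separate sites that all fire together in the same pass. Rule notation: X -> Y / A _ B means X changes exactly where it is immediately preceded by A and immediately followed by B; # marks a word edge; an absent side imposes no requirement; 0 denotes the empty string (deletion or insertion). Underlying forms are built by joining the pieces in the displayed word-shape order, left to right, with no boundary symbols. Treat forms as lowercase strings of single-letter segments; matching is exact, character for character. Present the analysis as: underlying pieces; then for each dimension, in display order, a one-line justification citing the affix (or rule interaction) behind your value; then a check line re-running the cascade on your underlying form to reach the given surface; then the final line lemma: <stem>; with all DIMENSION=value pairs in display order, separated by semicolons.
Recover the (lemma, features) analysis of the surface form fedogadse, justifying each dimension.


underlying: fedok-a-dse
VEL=vo - signalled by the affix -dse
NUM=du - signalled by the affix -a
check: fedokadse -> fedogadse -> fedogadse
lemma: fedok; VEL=vo; NUM=du


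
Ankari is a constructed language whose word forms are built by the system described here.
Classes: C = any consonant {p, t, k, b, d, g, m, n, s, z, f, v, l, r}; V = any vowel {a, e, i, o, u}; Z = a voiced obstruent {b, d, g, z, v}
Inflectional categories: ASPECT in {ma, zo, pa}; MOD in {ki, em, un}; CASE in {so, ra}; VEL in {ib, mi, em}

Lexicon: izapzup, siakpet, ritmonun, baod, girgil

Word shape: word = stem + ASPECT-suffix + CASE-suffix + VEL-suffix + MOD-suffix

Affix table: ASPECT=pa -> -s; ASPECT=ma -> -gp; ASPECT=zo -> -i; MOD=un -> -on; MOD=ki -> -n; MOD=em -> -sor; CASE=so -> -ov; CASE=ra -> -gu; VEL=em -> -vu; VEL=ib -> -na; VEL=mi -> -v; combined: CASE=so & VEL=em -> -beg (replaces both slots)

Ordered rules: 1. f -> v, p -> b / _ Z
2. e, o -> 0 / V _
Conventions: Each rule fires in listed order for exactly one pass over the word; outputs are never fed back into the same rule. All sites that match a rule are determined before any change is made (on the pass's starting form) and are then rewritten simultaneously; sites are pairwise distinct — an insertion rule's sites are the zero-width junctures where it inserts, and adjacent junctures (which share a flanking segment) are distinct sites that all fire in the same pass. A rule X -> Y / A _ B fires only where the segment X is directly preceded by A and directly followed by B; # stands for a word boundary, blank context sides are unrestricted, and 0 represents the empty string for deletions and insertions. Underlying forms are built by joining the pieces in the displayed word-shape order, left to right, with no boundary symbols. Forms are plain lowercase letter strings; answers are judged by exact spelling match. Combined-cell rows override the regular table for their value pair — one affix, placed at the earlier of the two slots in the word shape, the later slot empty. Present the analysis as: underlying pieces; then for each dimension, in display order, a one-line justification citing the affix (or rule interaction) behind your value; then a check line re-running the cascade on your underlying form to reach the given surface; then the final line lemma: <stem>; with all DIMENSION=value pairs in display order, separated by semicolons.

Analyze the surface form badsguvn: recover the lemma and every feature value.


underlying: baod-s-gu-v-n
ASPECT=pa - signalled by the affix -s
MOD=ki - signalled by the affix -n
CASE=ra - signalled by the affix -gu
VEL=mi - signalled by the affix -v
check: baodsguvn -> baodsguvn -> badsguvn
lemma: baod; ASPECT=pa; MOD=ki; CASE=ra; VEL=mi


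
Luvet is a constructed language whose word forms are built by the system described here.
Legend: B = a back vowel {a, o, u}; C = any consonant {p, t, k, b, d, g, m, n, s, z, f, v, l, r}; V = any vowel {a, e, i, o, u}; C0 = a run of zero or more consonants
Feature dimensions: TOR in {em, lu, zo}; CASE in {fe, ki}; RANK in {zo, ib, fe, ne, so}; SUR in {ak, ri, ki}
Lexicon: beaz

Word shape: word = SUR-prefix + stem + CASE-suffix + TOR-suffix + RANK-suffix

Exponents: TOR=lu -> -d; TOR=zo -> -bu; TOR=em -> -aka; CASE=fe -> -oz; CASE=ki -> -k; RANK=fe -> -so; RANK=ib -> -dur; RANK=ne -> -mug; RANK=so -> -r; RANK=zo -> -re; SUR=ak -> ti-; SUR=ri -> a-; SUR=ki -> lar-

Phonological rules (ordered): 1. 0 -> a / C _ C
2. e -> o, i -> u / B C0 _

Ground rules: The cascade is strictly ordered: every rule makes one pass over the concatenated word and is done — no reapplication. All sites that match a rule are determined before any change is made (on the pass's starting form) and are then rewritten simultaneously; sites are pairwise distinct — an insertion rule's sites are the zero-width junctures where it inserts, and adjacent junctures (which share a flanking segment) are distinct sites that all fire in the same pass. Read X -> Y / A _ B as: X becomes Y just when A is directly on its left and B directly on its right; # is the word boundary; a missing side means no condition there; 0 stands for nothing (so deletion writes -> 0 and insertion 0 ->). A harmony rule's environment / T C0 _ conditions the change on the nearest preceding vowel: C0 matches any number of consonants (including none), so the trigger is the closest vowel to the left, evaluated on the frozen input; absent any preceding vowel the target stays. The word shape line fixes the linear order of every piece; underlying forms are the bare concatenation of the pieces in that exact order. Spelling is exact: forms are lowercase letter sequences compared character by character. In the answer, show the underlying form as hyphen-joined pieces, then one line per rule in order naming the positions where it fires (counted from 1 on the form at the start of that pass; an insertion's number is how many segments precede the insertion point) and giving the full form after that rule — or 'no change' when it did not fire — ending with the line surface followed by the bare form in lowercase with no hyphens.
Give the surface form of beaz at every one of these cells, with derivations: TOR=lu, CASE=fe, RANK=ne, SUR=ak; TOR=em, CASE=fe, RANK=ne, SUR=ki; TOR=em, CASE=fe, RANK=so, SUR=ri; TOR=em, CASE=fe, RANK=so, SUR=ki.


cell TOR=lu, CASE=fe, RANK=ne, SUR=ak:
underlying: ti-beaz-oz-d-mug
1. 0 -> a / C _ C: inserts after position(s) 8, 9: tibeazozadamug
2. e -> o, i -> u / B C0 _: no change
surface: tibeazozadamug

cell TOR=em, CASE=fe, RANK=ne, SUR=ki:
underlying: lar-beaz-oz-aka-mug
1. 0 -> a / C _ C: inserts after position(s) 3: larabeazozakamug
2. e -> o, i -> u / B C0 _: fires at position(s) 6: laraboazozakamug
surface: laraboazozakamug

cell TOR=em, CASE=fe, RANK=so, SUR=ri:
underlying: a-beaz-oz-aka-r
1. 0 -> a / C _ C: no change
2. e -> o, i -> u / B C0 _: fires at position(s) 3: aboazozakar
surface: aboazozakar

cell TOR=em, CASE=fe, RANK=so, SUR=ki:
underlying: lar-beaz-oz-aka-r
1. 0 -> a / C _ C: inserts after position(s) 3: larabeazozakar
2. e -> o, i -> u / B C0 _: fires at position(s) 6: laraboazozakar
surface: laraboazozakar


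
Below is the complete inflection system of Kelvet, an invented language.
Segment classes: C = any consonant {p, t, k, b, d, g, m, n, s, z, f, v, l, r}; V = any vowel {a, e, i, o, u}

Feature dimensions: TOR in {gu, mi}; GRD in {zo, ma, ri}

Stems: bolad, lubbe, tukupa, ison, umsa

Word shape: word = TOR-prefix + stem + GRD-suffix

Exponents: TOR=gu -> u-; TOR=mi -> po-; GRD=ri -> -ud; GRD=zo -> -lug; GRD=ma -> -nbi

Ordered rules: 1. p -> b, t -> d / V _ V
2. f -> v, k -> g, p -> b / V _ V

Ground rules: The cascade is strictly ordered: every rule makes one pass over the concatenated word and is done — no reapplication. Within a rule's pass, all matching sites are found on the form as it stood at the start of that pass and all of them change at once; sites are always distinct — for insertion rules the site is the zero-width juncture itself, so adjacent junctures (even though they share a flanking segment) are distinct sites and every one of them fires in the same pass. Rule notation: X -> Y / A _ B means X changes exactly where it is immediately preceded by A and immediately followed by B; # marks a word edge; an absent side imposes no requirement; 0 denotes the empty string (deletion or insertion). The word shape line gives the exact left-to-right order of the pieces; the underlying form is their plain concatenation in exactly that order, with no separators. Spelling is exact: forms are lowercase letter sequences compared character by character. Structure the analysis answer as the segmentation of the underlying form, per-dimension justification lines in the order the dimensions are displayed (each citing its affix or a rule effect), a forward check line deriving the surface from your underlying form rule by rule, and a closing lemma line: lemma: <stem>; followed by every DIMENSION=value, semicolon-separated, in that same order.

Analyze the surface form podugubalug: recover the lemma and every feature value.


underlying: po-tukupa-lug
TOR=mi - signalled by the affix po-
GRD=zo - signalled by the affix -lug
check: potukupalug -> podukubalug -> podugubalug
lemma: tukupa; TOR=mi; GRD=zo


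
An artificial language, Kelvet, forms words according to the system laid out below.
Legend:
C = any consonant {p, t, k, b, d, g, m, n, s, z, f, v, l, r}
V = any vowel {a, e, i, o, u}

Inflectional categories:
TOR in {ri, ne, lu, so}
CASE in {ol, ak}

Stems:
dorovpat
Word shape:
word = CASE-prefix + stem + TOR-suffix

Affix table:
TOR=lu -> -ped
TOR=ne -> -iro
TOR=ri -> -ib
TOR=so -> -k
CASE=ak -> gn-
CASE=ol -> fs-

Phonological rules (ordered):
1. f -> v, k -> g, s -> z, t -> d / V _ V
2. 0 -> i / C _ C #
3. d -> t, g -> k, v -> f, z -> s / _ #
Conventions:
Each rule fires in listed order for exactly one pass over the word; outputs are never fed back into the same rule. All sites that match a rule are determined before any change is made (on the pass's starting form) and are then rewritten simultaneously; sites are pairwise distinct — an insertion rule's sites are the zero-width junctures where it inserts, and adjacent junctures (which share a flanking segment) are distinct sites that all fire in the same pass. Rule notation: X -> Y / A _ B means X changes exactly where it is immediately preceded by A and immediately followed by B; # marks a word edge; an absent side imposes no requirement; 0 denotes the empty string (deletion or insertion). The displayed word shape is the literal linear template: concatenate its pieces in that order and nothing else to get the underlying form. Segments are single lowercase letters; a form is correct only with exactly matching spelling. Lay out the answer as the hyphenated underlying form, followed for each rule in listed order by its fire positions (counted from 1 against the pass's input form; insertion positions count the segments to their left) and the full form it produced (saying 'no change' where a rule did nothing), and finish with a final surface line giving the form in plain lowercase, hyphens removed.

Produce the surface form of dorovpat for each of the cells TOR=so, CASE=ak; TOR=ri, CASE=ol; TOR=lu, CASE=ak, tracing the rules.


cell TOR=so, CASE=ak:
underlying: gn-dorovpat-k
1. f -> v, k -> g, s -> z, t -> d / V _ V: no change
2. 0 -> i / C _ C #: inserts after position(s) 10: gndorovpatik
3. d -> t, g -> k, v -> f, z -> s / _ #: no change
surface: gndorovpatik

cell TOR=ri, CASE=ol:
underlying: fs-dorovpat-ib
1. f -> v, k -> g, s -> z, t -> d / V _ V: fires at position(s) 10: fsdorovpadib
2. 0 -> i / C _ C #: no change
3. d -> t, g -> k, v -> f, z -> s / _ #: no change
surface: fsdorovpadib

cell TOR=lu, CASE=ak:
underlying: gn-dorovpat-ped
1. f -> v, k -> g, s -> z, t -> d / V _ V: no change
2. 0 -> i / C _ C #: no change
3. d -> t, g -> k, v -> f, z -> s / _ #: fires at position(s) 13: gndorovpatpet
surface: gndorovpatpet


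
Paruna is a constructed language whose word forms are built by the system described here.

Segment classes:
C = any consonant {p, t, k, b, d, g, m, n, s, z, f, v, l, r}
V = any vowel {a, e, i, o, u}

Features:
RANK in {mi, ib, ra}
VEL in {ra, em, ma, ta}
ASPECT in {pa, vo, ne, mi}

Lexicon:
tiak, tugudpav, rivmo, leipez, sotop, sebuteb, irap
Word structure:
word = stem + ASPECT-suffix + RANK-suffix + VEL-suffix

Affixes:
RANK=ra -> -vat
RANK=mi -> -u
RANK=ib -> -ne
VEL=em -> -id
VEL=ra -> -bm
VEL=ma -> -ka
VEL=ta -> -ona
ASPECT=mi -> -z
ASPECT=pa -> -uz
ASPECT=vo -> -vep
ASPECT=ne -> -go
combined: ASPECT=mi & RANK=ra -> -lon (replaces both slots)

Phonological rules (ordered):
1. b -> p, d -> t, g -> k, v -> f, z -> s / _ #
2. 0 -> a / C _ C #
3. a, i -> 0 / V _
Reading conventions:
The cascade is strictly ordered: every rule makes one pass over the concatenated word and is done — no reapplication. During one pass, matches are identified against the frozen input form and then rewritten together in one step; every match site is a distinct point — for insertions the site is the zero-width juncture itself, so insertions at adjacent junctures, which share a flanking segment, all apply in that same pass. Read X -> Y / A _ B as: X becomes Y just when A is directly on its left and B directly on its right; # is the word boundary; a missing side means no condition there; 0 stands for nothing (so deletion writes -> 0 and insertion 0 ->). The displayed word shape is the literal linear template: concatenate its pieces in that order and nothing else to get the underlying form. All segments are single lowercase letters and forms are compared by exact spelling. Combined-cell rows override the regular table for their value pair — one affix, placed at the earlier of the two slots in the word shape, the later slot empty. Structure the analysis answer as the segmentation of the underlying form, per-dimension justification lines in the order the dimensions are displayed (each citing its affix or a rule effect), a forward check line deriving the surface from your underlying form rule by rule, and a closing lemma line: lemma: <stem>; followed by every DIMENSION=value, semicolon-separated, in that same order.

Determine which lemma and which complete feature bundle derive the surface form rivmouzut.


underlying: rivmo-uz-u-id
RANK=mi - signalled by the affix -u
VEL=em - signalled by the affix -id
ASPECT=pa - signalled by the affix -uz
check: rivmouzuid -> rivmouzuit -> rivmouzuit -> rivmouzut
lemma: rivmo; RANK=mi; VEL=em; ASPECT=pa


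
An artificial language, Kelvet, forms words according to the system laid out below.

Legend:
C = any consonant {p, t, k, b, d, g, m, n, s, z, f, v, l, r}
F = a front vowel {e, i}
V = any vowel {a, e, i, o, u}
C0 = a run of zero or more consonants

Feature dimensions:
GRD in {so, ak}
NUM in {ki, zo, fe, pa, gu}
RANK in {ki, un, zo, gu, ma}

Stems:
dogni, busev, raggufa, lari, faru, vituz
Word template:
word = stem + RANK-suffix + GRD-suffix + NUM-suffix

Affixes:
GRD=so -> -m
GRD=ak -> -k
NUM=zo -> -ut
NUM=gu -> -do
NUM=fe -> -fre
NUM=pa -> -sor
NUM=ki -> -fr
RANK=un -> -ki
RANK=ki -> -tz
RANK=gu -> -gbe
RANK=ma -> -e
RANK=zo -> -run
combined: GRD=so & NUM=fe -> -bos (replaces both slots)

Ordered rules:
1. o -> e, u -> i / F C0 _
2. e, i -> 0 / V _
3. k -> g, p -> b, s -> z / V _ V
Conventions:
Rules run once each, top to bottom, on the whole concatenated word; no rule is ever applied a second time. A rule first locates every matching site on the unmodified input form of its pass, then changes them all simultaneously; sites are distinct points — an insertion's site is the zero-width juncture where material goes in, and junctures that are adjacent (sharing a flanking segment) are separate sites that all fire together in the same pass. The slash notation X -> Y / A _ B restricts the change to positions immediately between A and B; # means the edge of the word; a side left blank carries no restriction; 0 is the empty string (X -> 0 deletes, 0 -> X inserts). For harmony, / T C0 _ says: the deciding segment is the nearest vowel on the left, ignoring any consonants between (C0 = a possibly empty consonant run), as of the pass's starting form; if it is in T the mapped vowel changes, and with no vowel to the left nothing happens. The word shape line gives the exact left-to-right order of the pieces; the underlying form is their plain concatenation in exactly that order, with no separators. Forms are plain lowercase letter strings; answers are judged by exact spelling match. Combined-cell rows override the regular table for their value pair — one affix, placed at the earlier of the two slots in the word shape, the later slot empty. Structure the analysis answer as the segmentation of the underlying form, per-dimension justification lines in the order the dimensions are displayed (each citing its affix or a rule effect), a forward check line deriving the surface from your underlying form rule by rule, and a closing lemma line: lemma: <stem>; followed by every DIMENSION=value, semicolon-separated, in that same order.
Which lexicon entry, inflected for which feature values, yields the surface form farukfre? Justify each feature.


underlying: faru-e-k-fre
GRD=ak - signalled by the affix -k
NUM=fe - signalled by the affix -fre
RANK=ma - signalled by the affix -e
check: faruekfre -> faruekfre -> farukfre -> farukfre
lemma: faru; GRD=ak; NUM=fe; RANK=ma


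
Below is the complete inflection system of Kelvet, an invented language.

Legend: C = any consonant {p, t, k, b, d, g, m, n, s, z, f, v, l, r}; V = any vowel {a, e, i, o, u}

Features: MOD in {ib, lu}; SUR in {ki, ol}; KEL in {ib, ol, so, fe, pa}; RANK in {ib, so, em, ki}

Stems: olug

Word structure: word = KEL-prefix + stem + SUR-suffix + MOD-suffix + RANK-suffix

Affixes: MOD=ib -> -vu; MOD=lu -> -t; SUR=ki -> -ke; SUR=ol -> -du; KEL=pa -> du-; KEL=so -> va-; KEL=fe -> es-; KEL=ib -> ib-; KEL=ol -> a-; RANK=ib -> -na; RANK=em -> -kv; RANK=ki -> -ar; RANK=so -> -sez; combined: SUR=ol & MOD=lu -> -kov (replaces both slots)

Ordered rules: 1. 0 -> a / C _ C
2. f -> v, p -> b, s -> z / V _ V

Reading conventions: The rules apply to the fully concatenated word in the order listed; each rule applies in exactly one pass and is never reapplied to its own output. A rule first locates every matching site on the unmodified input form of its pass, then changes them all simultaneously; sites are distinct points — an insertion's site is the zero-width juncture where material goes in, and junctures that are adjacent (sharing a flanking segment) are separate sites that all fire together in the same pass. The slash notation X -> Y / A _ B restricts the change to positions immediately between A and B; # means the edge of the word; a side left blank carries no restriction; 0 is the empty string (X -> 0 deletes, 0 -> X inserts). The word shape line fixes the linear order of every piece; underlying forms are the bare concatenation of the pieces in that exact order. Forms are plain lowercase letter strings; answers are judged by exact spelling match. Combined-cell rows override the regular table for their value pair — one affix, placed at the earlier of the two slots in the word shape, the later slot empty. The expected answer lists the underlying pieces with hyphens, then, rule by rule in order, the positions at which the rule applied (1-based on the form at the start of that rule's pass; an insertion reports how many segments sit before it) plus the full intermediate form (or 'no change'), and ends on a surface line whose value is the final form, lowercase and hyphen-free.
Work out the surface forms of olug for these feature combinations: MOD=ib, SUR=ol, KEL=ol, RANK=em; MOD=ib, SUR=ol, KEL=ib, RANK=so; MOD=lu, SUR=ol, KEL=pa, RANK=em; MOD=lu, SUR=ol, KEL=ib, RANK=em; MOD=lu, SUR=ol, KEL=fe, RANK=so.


cell MOD=ib, SUR=ol, KEL=ol, RANK=em:
underlying: a-olug-du-vu-kv
1. 0 -> a / C _ C: inserts after position(s) 5, 10: aolugaduvukav
2. f -> v, p -> b, s -> z / V _ V: no change
surface: aolugaduvukav

cell MOD=ib, SUR=ol, KEL=ib, RANK=so:
underlying: ib-olug-du-vu-sez
1. 0 -> a / C _ C: inserts after position(s) 6: ibolugaduvusez
2. f -> v, p -> b, s -> z / V _ V: fires at position(s) 12: ibolugaduvuzez
surface: ibolugaduvuzez

cell MOD=lu, SUR=ol, KEL=pa, RANK=em:
underlying: du-olug-kov-kv
1. 0 -> a / C _ C: inserts after position(s) 6, 9, 10: duolugakovakav
2. f -> v, p -> b, s -> z / V _ V: no change
surface: duolugakovakav

cell MOD=lu, SUR=ol, KEL=ib, RANK=em:
underlying: ib-olug-kov-kv
1. 0 -> a / C _ C: inserts after position(s) 6, 9, 10: ibolugakovakav
2. f -> v, p -> b, s -> z / V _ V: no change
surface: ibolugakovakav

cell MOD=lu, SUR=ol, KEL=fe, RANK=so:
underlying: es-olug-kov-sez
1. 0 -> a / C _ C: inserts after position(s) 6, 9: esolugakovasez
2. f -> v, p -> b, s -> z / V _ V: fires at position(s) 2, 12: ezolugakovazez
surface: ezolugakovazez


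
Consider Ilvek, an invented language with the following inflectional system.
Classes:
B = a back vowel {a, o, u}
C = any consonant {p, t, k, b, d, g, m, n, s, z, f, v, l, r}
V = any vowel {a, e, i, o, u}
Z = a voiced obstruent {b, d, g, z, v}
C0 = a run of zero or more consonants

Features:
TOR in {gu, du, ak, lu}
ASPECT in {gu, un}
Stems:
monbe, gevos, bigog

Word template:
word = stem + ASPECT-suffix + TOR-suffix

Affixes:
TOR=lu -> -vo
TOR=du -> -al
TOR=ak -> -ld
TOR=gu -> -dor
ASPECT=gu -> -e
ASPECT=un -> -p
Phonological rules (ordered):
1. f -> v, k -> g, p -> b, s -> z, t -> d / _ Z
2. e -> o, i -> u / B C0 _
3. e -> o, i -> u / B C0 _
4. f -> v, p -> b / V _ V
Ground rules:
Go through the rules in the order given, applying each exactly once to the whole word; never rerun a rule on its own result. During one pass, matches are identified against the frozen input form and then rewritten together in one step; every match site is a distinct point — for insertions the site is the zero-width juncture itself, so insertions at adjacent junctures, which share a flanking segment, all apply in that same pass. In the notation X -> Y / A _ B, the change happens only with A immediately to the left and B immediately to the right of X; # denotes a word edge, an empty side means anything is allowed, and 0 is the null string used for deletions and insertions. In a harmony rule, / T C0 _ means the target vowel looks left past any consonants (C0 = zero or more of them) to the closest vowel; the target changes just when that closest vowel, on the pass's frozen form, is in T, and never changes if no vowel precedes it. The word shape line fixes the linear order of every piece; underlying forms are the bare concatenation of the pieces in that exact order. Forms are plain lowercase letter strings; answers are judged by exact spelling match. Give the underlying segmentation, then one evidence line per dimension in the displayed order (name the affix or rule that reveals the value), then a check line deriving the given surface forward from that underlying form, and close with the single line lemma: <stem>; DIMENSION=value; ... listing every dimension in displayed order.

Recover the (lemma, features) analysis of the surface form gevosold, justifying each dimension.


underlying: gevos-e-ld
TOR=ak - signalled by the affix -ld
ASPECT=gu - signalled by the affix -e
check: gevoseld -> gevoseld -> gevosold -> gevosold -> gevosold
lemma: gevos; TOR=ak; ASPECT=gu


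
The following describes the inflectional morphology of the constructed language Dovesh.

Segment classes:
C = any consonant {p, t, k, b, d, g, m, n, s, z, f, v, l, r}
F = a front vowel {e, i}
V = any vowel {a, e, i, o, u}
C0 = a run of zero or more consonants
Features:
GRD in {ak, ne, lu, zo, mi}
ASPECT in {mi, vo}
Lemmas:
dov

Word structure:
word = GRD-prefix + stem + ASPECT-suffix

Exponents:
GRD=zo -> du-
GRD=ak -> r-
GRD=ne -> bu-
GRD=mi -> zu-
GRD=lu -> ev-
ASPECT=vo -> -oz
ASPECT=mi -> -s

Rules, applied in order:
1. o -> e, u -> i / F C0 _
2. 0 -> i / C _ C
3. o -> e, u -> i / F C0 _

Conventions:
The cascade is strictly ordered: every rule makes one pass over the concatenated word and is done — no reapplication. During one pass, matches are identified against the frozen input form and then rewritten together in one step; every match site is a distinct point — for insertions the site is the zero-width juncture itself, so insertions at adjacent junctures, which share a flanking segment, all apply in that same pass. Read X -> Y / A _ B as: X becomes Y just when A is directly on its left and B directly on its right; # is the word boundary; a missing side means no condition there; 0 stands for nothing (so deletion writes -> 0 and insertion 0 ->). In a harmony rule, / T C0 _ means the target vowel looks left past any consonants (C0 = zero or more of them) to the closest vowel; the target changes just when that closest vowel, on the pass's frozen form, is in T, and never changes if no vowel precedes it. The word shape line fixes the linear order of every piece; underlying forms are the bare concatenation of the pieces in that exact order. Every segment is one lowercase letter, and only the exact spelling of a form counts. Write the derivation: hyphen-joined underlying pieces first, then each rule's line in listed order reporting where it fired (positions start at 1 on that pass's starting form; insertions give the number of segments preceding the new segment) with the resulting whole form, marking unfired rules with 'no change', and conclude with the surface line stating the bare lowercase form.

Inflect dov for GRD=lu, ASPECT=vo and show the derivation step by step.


underlying: ev-dov-oz
1. o -> e, u -> i / F C0 _: fires at position(s) 4: evdevoz
2. 0 -> i / C _ C: inserts after position(s) 2: evidevoz
3. o -> e, u -> i / F C0 _: fires at position(s) 7: evidevez
surface: evidevez


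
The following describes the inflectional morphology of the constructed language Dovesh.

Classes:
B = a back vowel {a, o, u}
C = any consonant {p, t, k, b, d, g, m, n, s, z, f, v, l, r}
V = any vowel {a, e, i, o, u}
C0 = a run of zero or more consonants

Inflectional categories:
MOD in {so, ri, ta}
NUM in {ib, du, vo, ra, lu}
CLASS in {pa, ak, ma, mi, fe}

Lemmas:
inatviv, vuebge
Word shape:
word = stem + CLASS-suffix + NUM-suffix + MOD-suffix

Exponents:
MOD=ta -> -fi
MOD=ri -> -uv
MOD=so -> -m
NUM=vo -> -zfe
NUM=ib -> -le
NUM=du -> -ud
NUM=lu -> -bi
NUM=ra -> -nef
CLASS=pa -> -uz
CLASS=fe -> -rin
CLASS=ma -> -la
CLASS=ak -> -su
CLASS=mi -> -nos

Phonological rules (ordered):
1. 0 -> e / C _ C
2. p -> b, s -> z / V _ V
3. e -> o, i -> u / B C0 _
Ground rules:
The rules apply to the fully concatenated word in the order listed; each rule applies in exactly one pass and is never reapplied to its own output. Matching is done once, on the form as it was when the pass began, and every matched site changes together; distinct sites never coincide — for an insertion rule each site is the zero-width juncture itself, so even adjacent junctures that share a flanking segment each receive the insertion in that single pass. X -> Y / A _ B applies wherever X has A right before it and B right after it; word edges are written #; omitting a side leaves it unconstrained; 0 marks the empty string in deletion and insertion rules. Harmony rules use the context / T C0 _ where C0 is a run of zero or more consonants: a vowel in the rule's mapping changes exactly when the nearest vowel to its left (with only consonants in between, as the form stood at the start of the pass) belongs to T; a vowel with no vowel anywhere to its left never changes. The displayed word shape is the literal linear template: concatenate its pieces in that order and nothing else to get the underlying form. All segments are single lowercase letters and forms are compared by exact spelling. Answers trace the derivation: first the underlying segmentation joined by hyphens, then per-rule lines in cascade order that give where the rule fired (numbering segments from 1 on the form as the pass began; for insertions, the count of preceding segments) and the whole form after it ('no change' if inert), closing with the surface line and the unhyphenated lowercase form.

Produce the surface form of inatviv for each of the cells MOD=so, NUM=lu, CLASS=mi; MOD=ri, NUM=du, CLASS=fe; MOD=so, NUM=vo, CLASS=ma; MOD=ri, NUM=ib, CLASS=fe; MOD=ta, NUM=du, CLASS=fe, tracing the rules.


cell MOD=so, NUM=lu, CLASS=mi:
underlying: inatviv-nos-bi-m
1. 0 -> e / C _ C: inserts after position(s) 4, 7, 10: inatevivenosebim
2. p -> b, s -> z / V _ V: fires at position(s) 12: inatevivenozebim
3. e -> o, i -> u / B C0 _: fires at position(s) 5, 13: inatovivenozobim
surface: inatovivenozobim

cell MOD=ri, NUM=du, CLASS=fe:
underlying: inatviv-rin-ud-uv
1. 0 -> e / C _ C: inserts after position(s) 4, 7: inateviverinuduv
2. p -> b, s -> z / V _ V: no change
3. e -> o, i -> u / B C0 _: fires at position(s) 5: inatoviverinuduv
surface: inatoviverinuduv

cell MOD=so, NUM=vo, CLASS=ma:
underlying: inatviv-la-zfe-m
1. 0 -> e / C _ C: inserts after position(s) 4, 7, 10: inatevivelazefem
2. p -> b, s -> z / V _ V: no change
3. e -> o, i -> u / B C0 _: fires at position(s) 5, 13: inatovivelazofem
surface: inatovivelazofem

cell MOD=ri, NUM=ib, CLASS=fe:
underlying: inatviv-rin-le-uv
1. 0 -> e / C _ C: inserts after position(s) 4, 7, 10: inateviverineleuv
2. p -> b, s -> z / V _ V: no change
3. e -> o, i -> u / B C0 _: fires at position(s) 5: inatoviverineleuv
surface: inatoviverineleuv

cell MOD=ta, NUM=du, CLASS=fe:
underlying: inatviv-rin-ud-fi
1. 0 -> e / C _ C: inserts after position(s) 4, 7, 12: inateviverinudefi
2. p -> b, s -> z / V _ V: no change
3. e -> o, i -> u / B C0 _: fires at position(s) 5, 15: inatoviverinudofi
surface: inatoviverinudofi
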